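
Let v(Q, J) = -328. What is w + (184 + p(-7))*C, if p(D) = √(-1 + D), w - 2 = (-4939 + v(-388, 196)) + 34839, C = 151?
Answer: 57358 + 302*I*√2 ≈ 57358.0 + 427.09*I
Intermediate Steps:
w = 29574 (w = 2 + ((-4939 - 328) + 34839) = 2 + (-5267 + 34839) = 2 + 29572 = 29574)
w + (184 + p(-7))*C = 29574 + (184 + √(-1 - 7))*151 = 29574 + (184 + √(-8))*151 = 29574 + (184 + 2*I*√2)*151 = 29574 + (27784 + 302*I*√2) = 57358 + 302*I*√2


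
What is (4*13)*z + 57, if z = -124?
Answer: -6391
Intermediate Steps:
(4*13)*z + 57 = (4*13)*(-124) + 57 = 52*(-124) + 57 = -6448 + 57 = -6391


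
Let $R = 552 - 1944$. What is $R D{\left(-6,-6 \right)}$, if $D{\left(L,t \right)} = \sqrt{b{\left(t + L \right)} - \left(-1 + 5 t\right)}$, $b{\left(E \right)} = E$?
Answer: $- 1392 \sqrt{19} \approx -6067.6$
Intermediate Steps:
$R = -1392$ ($R = 552 - 1944 = -1392$)
$D{\left(L,t \right)} = \sqrt{1 + L - 4 t}$ ($D{\left(L,t \right)} = \sqrt{\left(t + L\right) - \left(-1 + 5 t\right)} = \sqrt{\left(L + t\right) - \left(-1 + 5 t\right)} = \sqrt{1 + L - 4 t}$)
$R D{\left(-6,-6 \right)} = - 1392 \sqrt{1 - 6 - -24} = - 1392 \sqrt{1 - 6 + 24} = - 1392 \sqrt{19}$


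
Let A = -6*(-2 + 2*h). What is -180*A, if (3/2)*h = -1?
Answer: -3600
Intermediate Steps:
h = -⅔ (h = (⅔)*(-1) = -⅔ ≈ -0.66667)
A = 20 (A = -6*(-2 + 2*(-⅔)) = -6*(-2 - 4/3) = -6*(-10/3) = 20)
-180*A = -180*20 = -3600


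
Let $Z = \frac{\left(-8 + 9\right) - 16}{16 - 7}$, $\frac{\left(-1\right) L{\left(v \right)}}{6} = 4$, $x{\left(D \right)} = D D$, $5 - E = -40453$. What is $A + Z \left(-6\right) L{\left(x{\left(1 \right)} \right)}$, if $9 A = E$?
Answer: $\frac{12766}{3} \approx 4255.3$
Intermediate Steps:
$E = 40458$ ($E = 5 - -40453 = 5 + 40453 = 40458$)
$x{\left(D \right)} = D^{2}$
$L{\left(v \right)} = -24$ ($L{\left(v \right)} = \left(-6\right) 4 = -24$)
$A = \frac{13486}{3}$ ($A = \frac{1}{9} \cdot 40458 = \frac{13486}{3} \approx 4495.3$)
$Z = - \frac{5}{3}$ ($Z = \frac{1 - 16}{9} = \left(-15\right) \frac{1}{9} = - \frac{5}{3} \approx -1.6667$)
$A + Z \left(-6\right) L{\left(x{\left(1 \right)} \right)} = \frac{13486}{3} + \left(- \frac{5}{3}\right) \left(-6\right) \left(-24\right) = \frac{13486}{3} + 10 \left(-24\right) = \frac{13486}{3} - 240 = \frac{12766}{3}$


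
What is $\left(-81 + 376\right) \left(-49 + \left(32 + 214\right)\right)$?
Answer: $58115$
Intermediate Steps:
$\left(-81 + 376\right) \left(-49 + \left(32 + 214\right)\right) = 295 \left(-49 + 246\right) = 295 \cdot 197 = 58115$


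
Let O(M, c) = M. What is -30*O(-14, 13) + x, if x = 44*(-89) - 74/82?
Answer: -143373/41 ≈ -3496.9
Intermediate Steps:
x = -160593/41 (x = -3916 - 74*1/82 = -3916 - 37/41 = -160593/41 ≈ -3916.9)
-30*O(-14, 13) + x = -30*(-14) - 160593/41 = 420 - 160593/41 = -143373/41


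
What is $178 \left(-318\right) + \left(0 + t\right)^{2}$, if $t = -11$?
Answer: $-56483$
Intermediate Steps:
$178 \left(-318\right) + \left(0 + t\right)^{2} = 178 \left(-318\right) + \left(0 - 11\right)^{2} = -56604 + \left(-11\right)^{2} = -56604 + 121 = -56483$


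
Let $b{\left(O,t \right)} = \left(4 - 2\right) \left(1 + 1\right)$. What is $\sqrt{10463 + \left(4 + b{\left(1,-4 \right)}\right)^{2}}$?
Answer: $11 \sqrt{87} \approx 102.6$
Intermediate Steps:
$b{\left(O,t \right)} = 4$ ($b{\left(O,t \right)} = 2 \cdot 2 = 4$)
$\sqrt{10463 + \left(4 + b{\left(1,-4 \right)}\right)^{2}} = \sqrt{10463 + \left(4 + 4\right)^{2}} = \sqrt{10463 + 8^{2}} = \sqrt{10463 + 64} = \sqrt{10527} = 11 \sqrt{87}$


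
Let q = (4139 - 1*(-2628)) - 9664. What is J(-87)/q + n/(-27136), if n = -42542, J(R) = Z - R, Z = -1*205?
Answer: 63223111/39306496 ≈ 1.6085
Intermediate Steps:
Z = -205
J(R) = -205 - R
q = -2897 (q = (4139 + 2628) - 9664 = 6767 - 9664 = -2897)
J(-87)/q + n/(-27136) = (-205 - 1*(-87))/(-2897) - 42542/(-27136) = (-205 + 87)*(-1/2897) - 42542*(-1/27136) = -118*(-1/2897) + 21271/13568 = 118/2897 + 21271/13568 = 63223111/39306496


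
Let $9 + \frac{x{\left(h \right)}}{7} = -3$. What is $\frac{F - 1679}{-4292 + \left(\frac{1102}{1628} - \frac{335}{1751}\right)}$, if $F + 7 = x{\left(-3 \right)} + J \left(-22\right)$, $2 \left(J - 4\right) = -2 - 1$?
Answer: $\frac{2601198050}{6116755577} \approx 0.42526$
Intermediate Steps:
$J = \frac{5}{2}$ ($J = 4 + \frac{-2 - 1}{2} = 4 + \frac{1}{2} \left(-3\right) = 4 - \frac{3}{2} = \frac{5}{2} \approx 2.5$)
$x{\left(h \right)} = -84$ ($x{\left(h \right)} = -63 + 7 \left(-3\right) = -63 - 21 = -84$)
$F = -146$ ($F = -7 + \left(-84 + \frac{5}{2} \left(-22\right)\right) = -7 - 139 = -146$)
$\frac{F - 1679}{-4292 + \left(\frac{1102}{1628} - \frac{335}{1751}\right)} = \frac{-146 - 1679}{-4292 + \left(\frac{1102}{1628} - \frac{335}{1751}\right)} = - \frac{1825}{-4292 + \left(1102 \cdot \frac{1}{1628} - \frac{335}{1751}\right)} = - \frac{1825}{-4292 + \left(\frac{551}{814} - \frac{335}{1751}\right)} = - \frac{1825}{-4292 + \frac{692111}{1425314}} = - \frac{1825}{- \frac{6116755577}{1425314}} = \left(-1825\right) \left(- \frac{1425314}{6116755577}\right) = \frac{2601198050}{6116755577}$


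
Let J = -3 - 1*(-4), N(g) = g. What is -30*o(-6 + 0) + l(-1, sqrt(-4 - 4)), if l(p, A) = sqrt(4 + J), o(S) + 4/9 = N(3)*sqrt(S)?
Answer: 40/3 + sqrt(5) - 90*I*sqrt(6) ≈ 15.569 - 220.45*I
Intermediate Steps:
o(S) = -4/9 + 3*sqrt(S)
J = 1 (J = -3 + 4 = 1)
l(p, A) = sqrt(5) (l(p, A) = sqrt(4 + 1) = sqrt(5))
-30*o(-6 + 0) + l(-1, sqrt(-4 - 4)) = -30*(-4/9 + 3*sqrt(-6 + 0)) + sqrt(5) = -30*(-4/9 + 3*sqrt(-6)) + sqrt(5) = -30*(-4/9 + 3*(I*sqrt(6))) + sqrt(5) = -30*(-4/9 + 3*I*sqrt(6)) + sqrt(5) = (40/3 - 90*I*sqrt(6)) + sqrt(5) = 40/3 + sqrt(5) - 90*I*sqrt(6)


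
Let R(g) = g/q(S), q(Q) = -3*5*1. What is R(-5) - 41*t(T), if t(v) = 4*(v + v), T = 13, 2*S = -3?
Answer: -12791/3 ≈ -4263.7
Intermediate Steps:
S = -3/2 (S = (½)*(-3) = -3/2 ≈ -1.5000)
q(Q) = -15 (q(Q) = -15*1 = -15)
R(g) = -g/15 (R(g) = g/(-15) = g*(-1/15) = -g/15)
t(v) = 8*v (t(v) = 4*(2*v) = 8*v)
R(-5) - 41*t(T) = -1/15*(-5) - 328*13 = ⅓ - 41*104 = ⅓ - 4264 = -12791/3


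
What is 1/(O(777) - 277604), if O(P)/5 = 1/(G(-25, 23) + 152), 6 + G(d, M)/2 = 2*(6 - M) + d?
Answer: -22/6107283 ≈ -3.6023e-6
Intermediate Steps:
G(d, M) = 12 - 4*M + 2*d (G(d, M) = -12 + 2*(2*(6 - M) + d) = -12 + 2*((12 - 2*M) + d) = -12 + 2*(12 + d - 2*M) = -12 + (24 - 4*M + 2*d) = 12 - 4*M + 2*d)
O(P) = 5/22 (O(P) = 5/((12 - 4*23 + 2*(-25)) + 152) = 5/((12 - 92 - 50) + 152) = 5/(-130 + 152) = 5/22)
1/(O(777) - 277604) = 1/(5/22 - 277604) = 1/(-6107283/22) = -22/6107283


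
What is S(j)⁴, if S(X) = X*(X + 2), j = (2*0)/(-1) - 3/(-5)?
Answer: 2313441/390625 ≈ 5.9224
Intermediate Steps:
j = ⅗ (j = 0*(-1) - 3*(-⅕) = 0 + ⅗ = ⅗ ≈ 0.60000)
S(X) = X*(2 + X)
S(j)⁴ = (3*(2 + ⅗)/5)⁴ = ((⅗)*(13/5))⁴ = (39/25)⁴ = 2313441/390625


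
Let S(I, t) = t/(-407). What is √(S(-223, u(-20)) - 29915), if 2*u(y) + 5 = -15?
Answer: I*√4955385765/407 ≈ 172.96*I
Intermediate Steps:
u(y) = -10 (u(y) = -5/2 + (½)*(-15) = -5/2 - 15/2 = -10)
S(I, t) = -t/407 (S(I, t) = t*(-1/407) = -t/407)
√(S(-223, u(-20)) - 29915) = √(-1/407*(-10) - 29915) = √(10/407 - 29915) = √(-12175395/407) = I*√4955385765/407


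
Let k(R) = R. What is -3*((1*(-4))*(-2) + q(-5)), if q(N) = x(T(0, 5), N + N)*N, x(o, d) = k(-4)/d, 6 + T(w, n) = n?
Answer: -18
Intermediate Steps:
T(w, n) = -6 + n
x(o, d) = -4/d
q(N) = -2 (q(N) = (-4/(N + N))*N = (-4*1/(2*N))*N = (-2/N)*N = -2)
-3*((1*(-4))*(-2) + q(-5)) = -3*((1*(-4))*(-2) - 2) = -3*(-4*(-2) - 2) = -3*(8 - 2) = -3*6 = -18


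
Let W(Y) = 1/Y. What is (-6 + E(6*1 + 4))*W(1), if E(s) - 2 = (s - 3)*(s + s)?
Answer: 136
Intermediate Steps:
E(s) = 2 + 2*s*(-3 + s) (E(s) = 2 + (s - 3)*(s + s) = 2 + (-3 + s)*(2*s) = 2 + 2*s*(-3 + s))
(-6 + E(6*1 + 4))*W(1) = (-6 + (2 - 6*(6*1 + 4) + 2*(6*1 + 4)²))/1 = (-6 + (2 - 6*(6 + 4) + 2*(6 + 4)²))*1 = (-6 + (2 - 6*10 + 2*10²))*1 = (-6 + (2 - 60 + 2*100))*1 = (-6 + (2 - 60 + 200))*1 = (-6 + 142)*1 = 136*1 = 136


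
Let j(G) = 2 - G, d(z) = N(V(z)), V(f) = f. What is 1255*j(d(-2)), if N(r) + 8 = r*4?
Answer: 22590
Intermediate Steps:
N(r) = -8 + 4*r (N(r) = -8 + r*4 = -8 + 4*r)
d(z) = -8 + 4*z
1255*j(d(-2)) = 1255*(2 - (-8 + 4*(-2))) = 1255*(2 - (-8 - 8)) = 1255*(2 - 1*(-16)) = 1255*(2 + 16) = 1255*18 = 22590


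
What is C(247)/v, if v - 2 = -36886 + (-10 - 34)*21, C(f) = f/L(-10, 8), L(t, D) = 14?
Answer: -247/529312 ≈ -0.00046664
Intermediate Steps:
C(f) = f/14
v = -37808 (v = 2 + (-36886 + (-10 - 34)*21) = 2 + (-36886 - 44*21) = 2 + (-36886 - 924) = 2 - 37810 = -37808)
C(247)/v = ((1/14)*247)/(-37808) = (247/14)*(-1/37808) = -247/529312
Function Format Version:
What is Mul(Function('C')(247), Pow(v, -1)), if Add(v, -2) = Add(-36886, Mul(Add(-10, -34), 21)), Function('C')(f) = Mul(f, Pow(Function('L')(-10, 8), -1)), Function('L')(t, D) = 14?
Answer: Rational(-247, 529312) ≈ -0.00046664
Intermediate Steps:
Function('C')(f) = Mul(Rational(1, 14), f) (Function('C')(f) = Mul(f, Pow(14, -1)) = Mul(f, Rational(1, 14)) = Mul(Rational(1, 14), f))
v = -37808 (v = Add(2, Add(-36886, Mul(Add(-10, -34), 21))) = Add(2, Add(-36886, Mul(-44, 21))) = Add(2, Add(-36886, -924)) = Add(2, -37810) = -37808)
Mul(Function('C')(247), Pow(v, -1)) = Mul(Mul(Rational(1, 14), 247), Pow(-37808, -1)) = Mul(Rational(247, 14), Rational(-1, 37808)) = Rational(-247, 529312)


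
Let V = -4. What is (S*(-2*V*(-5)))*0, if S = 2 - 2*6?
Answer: 0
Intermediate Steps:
S = -10 (S = 2 - 12 = -10)
(S*(-2*V*(-5)))*0 = -10*(-2*(-4))*(-5)*0 = -80*(-5)*0 = -10*(-40)*0 = 400*0 = 0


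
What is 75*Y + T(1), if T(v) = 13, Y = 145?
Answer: 10888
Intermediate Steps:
75*Y + T(1) = 75*145 + 13 = 10875 + 13 = 10888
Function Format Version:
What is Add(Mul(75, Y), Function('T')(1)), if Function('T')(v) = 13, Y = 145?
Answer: 10888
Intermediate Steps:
Add(Mul(75, Y), Function('T')(1)) = Add(Mul(75, 145), 13) = Add(10875, 13) = 10888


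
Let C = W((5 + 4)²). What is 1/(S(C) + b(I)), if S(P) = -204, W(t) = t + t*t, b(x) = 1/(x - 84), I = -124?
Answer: -208/42433 ≈ -0.0049018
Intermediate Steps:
b(x) = 1/(-84 + x)
W(t) = t + t²
C = 6642 (C = (5 + 4)²*(1 + (5 + 4)²) = 9²*(1 + 9²) = 81*(1 + 81) = 81*82 = 6642)
1/(S(C) + b(I)) = 1/(-204 + 1/(-84 - 124)) = 1/(-204 + 1/(-208)) = 1/(-204 - 1/208) = 1/(-42433/208) = -208/42433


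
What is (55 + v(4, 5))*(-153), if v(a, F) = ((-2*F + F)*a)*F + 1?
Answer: 6732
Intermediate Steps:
v(a, F) = 1 - a*F² (v(a, F) = ((-F)*a)*F + 1 = (-F*a)*F + 1 = -a*F² + 1 = 1 - a*F²)
(55 + v(4, 5))*(-153) = (55 + (1 - 1*4*5²))*(-153) = (55 + (1 - 1*4*25))*(-153) = (55 + (1 - 100))*(-153) = (55 - 99)*(-153) = -44*(-153) = 6732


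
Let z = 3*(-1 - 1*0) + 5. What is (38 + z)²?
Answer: 1600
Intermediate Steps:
z = 2 (z = 3*(-1 + 0) + 5 = 3*(-1) + 5 = -3 + 5 = 2)
(38 + z)² = (38 + 2)² = 40² = 1600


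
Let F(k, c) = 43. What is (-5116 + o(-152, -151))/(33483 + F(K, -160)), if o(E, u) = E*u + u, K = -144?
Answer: 17685/33526 ≈ 0.52750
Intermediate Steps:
o(E, u) = u + E*u
(-5116 + o(-152, -151))/(33483 + F(K, -160)) = (-5116 - 151*(1 - 152))/(33483 + 43) = (-5116 - 151*(-151))/33526 = (-5116 + 22801)*(1/33526) = 17685*(1/33526) = 17685/33526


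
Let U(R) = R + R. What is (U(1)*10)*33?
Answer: 660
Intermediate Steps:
U(R) = 2*R
(U(1)*10)*33 = ((2*1)*10)*33 = (2*10)*33 = 20*33 = 660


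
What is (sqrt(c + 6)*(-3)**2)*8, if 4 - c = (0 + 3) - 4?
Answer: 72*sqrt(11) ≈ 238.80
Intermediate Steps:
c = 5 (c = 4 - ((0 + 3) - 4) = 4 - (3 - 4) = 4 - 1*(-1) = 4 + 1 = 5)
(sqrt(c + 6)*(-3)**2)*8 = (sqrt(5 + 6)*(-3)**2)*8 = (sqrt(11)*9)*8 = (9*sqrt(11))*8 = 72*sqrt(11)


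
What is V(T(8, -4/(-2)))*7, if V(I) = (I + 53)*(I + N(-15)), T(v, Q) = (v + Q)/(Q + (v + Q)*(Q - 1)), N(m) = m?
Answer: -192185/36 ≈ -5338.5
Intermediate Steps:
T(v, Q) = (Q + v)/(Q + (-1 + Q)*(Q + v)) (T(v, Q) = (Q + v)/(Q + (Q + v)*(-1 + Q)) = (Q + v)/(Q + (-1 + Q)*(Q + v)))
V(I) = (-15 + I)*(53 + I) (V(I) = (I + 53)*(I - 15) = (53 + I)*(-15 + I) = (-15 + I)*(53 + I))
V(T(8, -4/(-2)))*7 = (-795 + ((-4/(-2) + 8)/((-4/(-2))² - 1*8 - 4/(-2)*8))² + 38*((-4/(-2) + 8)/((-4/(-2))² - 1*8 - 4/(-2)*8)))*7 = (-795 + ((-4*(-½) + 8)/((-4*(-½))² - 8 - 4*(-½)*8))² + 38*((-4*(-½) + 8)/((-4*(-½))² - 8 - 4*(-½)*8)))*7 = (-795 + ((2 + 8)/(2² - 8 + 2*8))² + 38*((2 + 8)/(2² - 8 + 2*8)))*7 = (-795 + (10/(4 - 8 + 16))² + 38*(10/(4 - 8 + 16)))*7 = (-795 + (10/12)² + 38*(10/12))*7 = (-795 + ((1/12)*10)² + 38*((1/12)*10))*7 = (-795 + (⅚)² + 38*(⅚))*7 = (-795 + 25/36 + 95/3)*7 = -27455/36*7 = -192185/36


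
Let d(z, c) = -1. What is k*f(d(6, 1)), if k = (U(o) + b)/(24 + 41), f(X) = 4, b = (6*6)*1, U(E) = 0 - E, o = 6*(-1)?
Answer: 168/65 ≈ 2.5846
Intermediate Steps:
o = -6
U(E) = -E
b = 36 (b = 36*1 = 36)
k = 42/65 (k = (-1*(-6) + 36)/(24 + 41) = (6 + 36)/65 = 42*(1/65) = 42/65 ≈ 0.64615)
k*f(d(6, 1)) = (42/65)*4 = 168/65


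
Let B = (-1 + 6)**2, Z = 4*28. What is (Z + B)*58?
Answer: 7946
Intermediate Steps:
Z = 112
B = 25 (B = 5**2 = 25)
(Z + B)*58 = (112 + 25)*58 = 137*58 = 7946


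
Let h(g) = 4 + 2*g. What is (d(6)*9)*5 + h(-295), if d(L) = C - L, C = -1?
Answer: -901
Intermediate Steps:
d(L) = -1 - L
(d(6)*9)*5 + h(-295) = ((-1 - 1*6)*9)*5 + (4 + 2*(-295)) = ((-1 - 6)*9)*5 + (4 - 590) = -7*9*5 - 586 = -63*5 - 586 = -315 - 586 = -901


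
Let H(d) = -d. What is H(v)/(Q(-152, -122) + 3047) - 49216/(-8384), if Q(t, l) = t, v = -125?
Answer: 448526/75849 ≈ 5.9134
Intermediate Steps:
H(v)/(Q(-152, -122) + 3047) - 49216/(-8384) = (-1*(-125))/(-152 + 3047) - 49216/(-8384) = 125/2895 - 49216*(-1/8384) = 125*(1/2895) + 769/131 = 25/579 + 769/131 = 448526/75849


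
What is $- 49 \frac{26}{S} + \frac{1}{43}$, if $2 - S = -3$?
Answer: $- \frac{54777}{215} \approx -254.78$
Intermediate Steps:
$S = 5$ ($S = 2 - -3 = 2 + 3 = 5$)
$- 49 \frac{26}{S} + \frac{1}{43} = - 49 \cdot \frac{26}{5} + \frac{1}{43} = - 49 \cdot 26 \cdot \frac{1}{5} + \frac{1}{43} = \left(-49\right) \frac{26}{5} + \frac{1}{43} = - \frac{1274}{5} + \frac{1}{43} = - \frac{54777}{215}$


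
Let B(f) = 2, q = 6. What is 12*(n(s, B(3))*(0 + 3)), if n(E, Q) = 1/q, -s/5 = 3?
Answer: 6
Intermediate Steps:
s = -15 (s = -5*3 = -15)
n(E, Q) = 1/6
12*(n(s, B(3))*(0 + 3)) = 12*((0 + 3)/6) = 12*((1/6)*3) = 12*(1/2) = 6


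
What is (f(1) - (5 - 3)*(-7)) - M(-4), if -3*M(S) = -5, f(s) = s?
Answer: 40/3 ≈ 13.333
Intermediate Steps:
M(S) = 5/3 (M(S) = -⅓*(-5) = 5/3)
(f(1) - (5 - 3)*(-7)) - M(-4) = (1 - (5 - 3)*(-7)) - 1*5/3 = (1 - 2*(-7)) - 5/3 = (1 - 1*(-14)) - 5/3 = (1 + 14) - 5/3 = 15 - 5/3 = 40/3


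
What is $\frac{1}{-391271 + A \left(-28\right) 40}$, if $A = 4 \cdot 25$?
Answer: $- \frac{1}{503271} \approx -1.987 \cdot 10^{-6}$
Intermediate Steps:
$A = 100$
$\frac{1}{-391271 + A \left(-28\right) 40} = \frac{1}{-391271 + 100 \left(-28\right) 40} = \frac{1}{-391271 - 112000} = \frac{1}{-503271} = - \frac{1}{503271}$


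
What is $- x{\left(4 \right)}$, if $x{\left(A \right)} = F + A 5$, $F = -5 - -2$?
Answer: $-17$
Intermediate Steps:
$F = -3$ ($F = -5 + 2 = -3$)
$x{\left(A \right)} = -3 + 5 A$ ($x{\left(A \right)} = -3 + A 5 = -3 + 5 A$)
$- x{\left(4 \right)} = - (-3 + 5 \cdot 4) = - (-3 + 20) = \left(-1\right) 17 = -17$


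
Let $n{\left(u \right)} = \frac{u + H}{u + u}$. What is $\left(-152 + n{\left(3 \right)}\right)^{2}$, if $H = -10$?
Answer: $\frac{844561}{36} \approx 23460.0$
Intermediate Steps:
$n{\left(u \right)} = \frac{-10 + u}{2 u}$ ($n{\left(u \right)} = \frac{u - 10}{u + u} = \frac{-10 + u}{2 u}$)
$\left(-152 + n{\left(3 \right)}\right)^{2} = \left(-152 + \frac{-10 + 3}{2 \cdot 3}\right)^{2} = \left(-152 + \frac{1}{2} \cdot \frac{1}{3} \left(-7\right)\right)^{2} = \left(-152 - \frac{7}{6}\right)^{2} = \left(- \frac{919}{6}\right)^{2} = \frac{844561}{36}$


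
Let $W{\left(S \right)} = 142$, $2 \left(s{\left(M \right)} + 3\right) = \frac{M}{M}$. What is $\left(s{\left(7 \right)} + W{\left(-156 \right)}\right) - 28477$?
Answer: $- \frac{56675}{2} \approx -28338.0$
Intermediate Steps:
$s{\left(M \right)} = - \frac{5}{2}$ ($s{\left(M \right)} = -3 + \frac{M \frac{1}{M}}{2} = -3 + \frac{1}{2} \cdot 1 = -3 + \frac{1}{2} = - \frac{5}{2}$)
$\left(s{\left(7 \right)} + W{\left(-156 \right)}\right) - 28477 = \left(- \frac{5}{2} + 142\right) - 28477 = \frac{279}{2} - 28477 = - \frac{56675}{2}$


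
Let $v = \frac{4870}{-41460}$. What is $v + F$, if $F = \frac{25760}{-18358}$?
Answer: $- \frac{57870653}{38056134} \approx -1.5207$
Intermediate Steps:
$v = - \frac{487}{4146}$ ($v = 4870 \left(- \frac{1}{41460}\right) = - \frac{487}{4146} \approx -0.11746$)
$F = - \frac{12880}{9179}$ ($F = 25760 \left(- \frac{1}{18358}\right) = - \frac{12880}{9179} \approx -1.4032$)
$v + F = - \frac{487}{4146} - \frac{12880}{9179} = - \frac{57870653}{38056134}$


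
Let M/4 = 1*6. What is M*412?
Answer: 9888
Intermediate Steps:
M = 24 (M = 4*(1*6) = 4*6 = 24)
M*412 = 24*412 = 9888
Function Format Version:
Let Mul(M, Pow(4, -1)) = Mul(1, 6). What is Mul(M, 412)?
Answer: 9888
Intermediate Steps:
M = 24 (M = Mul(4, Mul(1, 6)) = Mul(4, 6) = 24)
Mul(M, 412) = Mul(24, 412) = 9888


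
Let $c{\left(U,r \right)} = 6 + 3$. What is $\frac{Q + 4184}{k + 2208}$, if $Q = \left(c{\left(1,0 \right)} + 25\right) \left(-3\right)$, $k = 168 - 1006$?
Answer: $\frac{2041}{685} \approx 2.9796$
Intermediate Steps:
$k = -838$ ($k = 168 - 1006 = -838$)
$c{\left(U,r \right)} = 9$
$Q = -102$ ($Q = \left(9 + 25\right) \left(-3\right) = 34 \left(-3\right) = -102$)
$\frac{Q + 4184}{k + 2208} = \frac{-102 + 4184}{-838 + 2208} = \frac{4082}{1370} = 4082 \cdot \frac{1}{1370} = \frac{2041}{685}$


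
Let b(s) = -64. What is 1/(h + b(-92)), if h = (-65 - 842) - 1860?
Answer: -1/2831 ≈ -0.00035323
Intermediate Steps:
h = -2767 (h = -907 - 1860 = -2767)
1/(h + b(-92)) = 1/(-2767 - 64) = 1/(-2831) = -1/2831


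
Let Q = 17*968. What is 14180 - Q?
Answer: -2276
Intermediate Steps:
Q = 16456
14180 - Q = 14180 - 1*16456 = 14180 - 16456 = -2276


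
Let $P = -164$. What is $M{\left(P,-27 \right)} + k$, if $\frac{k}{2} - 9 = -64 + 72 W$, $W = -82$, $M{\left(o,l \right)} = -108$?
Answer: $-12026$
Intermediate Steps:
$k = -11918$ ($k = 18 + 2 \left(-64 + 72 \left(-82\right)\right) = 18 + 2 \left(-64 - 5904\right) = 18 + 2 \left(-5968\right) = 18 - 11936 = -11918$)
$M{\left(P,-27 \right)} + k = -108 - 11918 = -12026$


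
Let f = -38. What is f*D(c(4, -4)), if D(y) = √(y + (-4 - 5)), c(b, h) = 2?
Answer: -38*I*√7 ≈ -100.54*I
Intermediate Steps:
D(y) = √(-9 + y) (D(y) = √(y - 9) = √(-9 + y))
f*D(c(4, -4)) = -38*√(-9 + 2) = -38*I*√7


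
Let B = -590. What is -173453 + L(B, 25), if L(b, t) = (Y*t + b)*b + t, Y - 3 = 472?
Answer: -6831578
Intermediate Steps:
Y = 475 (Y = 3 + 472 = 475)
L(b, t) = t + b*(b + 475*t) (L(b, t) = (475*t + b)*b + t = (b + 475*t)*b + t = b*(b + 475*t) + t = t + b*(b + 475*t))
-173453 + L(B, 25) = -173453 + (25 + (-590)**2 + 475*(-590)*25) = -173453 + (25 + 348100 - 7006250) = -173453 - 6658125 = -6831578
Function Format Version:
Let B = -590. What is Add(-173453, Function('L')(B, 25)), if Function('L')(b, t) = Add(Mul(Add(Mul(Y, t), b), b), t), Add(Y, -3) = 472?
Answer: -6831578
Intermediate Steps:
Y = 475 (Y = Add(3, 472) = 475)
Function('L')(b, t) = Add(t, Mul(b, Add(b, Mul(475, t)))) (Function('L')(b, t) = Add(Mul(Add(Mul(475, t), b), b), t) = Add(Mul(Add(b, Mul(475, t)), b), t) = Add(Mul(b, Add(b, Mul(475, t))), t) = Add(t, Mul(b, Add(b, Mul(475, t)))))
Add(-173453, Function('L')(B, 25)) = Add(-173453, Add(25, Pow(-590, 2), Mul(475, -590, 25))) = Add(-173453, Add(25, 348100, -7006250)) = Add(-173453, -6658125) = -6831578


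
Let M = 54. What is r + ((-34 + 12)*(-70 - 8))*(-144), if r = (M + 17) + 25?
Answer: -247008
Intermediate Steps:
r = 96 (r = (54 + 17) + 25 = 71 + 25 = 96)
r + ((-34 + 12)*(-70 - 8))*(-144) = 96 + ((-34 + 12)*(-70 - 8))*(-144) = 96 - 22*(-78)*(-144) = 96 + 1716*(-144) = 96 - 247104 = -247008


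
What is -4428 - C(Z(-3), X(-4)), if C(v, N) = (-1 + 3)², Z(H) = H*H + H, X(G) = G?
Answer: -4432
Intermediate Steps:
Z(H) = H + H² (Z(H) = H² + H = H + H²)
C(v, N) = 4 (C(v, N) = 2² = 4)
-4428 - C(Z(-3), X(-4)) = -4428 - 1*4 = -4428 - 4 = -4432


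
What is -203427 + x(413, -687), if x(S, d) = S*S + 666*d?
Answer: -490400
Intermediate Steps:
x(S, d) = S² + 666*d
-203427 + x(413, -687) = -203427 + (413² + 666*(-687)) = -203427 + (170569 - 457542) = -203427 - 286973 = -490400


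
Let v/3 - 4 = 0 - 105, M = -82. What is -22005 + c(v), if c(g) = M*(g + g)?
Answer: 27687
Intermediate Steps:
v = -303 (v = 12 + 3*(0 - 105) = 12 + 3*(-105) = 12 - 315 = -303)
c(g) = -164*g (c(g) = -82*(g + g) = -164*g)
-22005 + c(v) = -22005 - 164*(-303) = -22005 + 49692 = 27687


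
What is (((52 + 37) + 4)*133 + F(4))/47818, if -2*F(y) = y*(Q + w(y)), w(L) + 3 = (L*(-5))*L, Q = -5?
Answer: 12545/47818 ≈ 0.26235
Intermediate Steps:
w(L) = -3 - 5*L² (w(L) = -3 + (L*(-5))*L = -3 + (-5*L)*L = -3 - 5*L²)
F(y) = -y*(-8 - 5*y²)/2 (F(y) = -y*(-5 + (-3 - 5*y²))/2 = -y*(-8 - 5*y²)/2)
(((52 + 37) + 4)*133 + F(4))/47818 = (((52 + 37) + 4)*133 + (½)*4*(8 + 5*4²))/47818 = ((89 + 4)*133 + (½)*4*(8 + 5*16))*(1/47818) = (93*133 + (½)*4*(8 + 80))*(1/47818) = (12369 + (½)*4*88)*(1/47818) = (12369 + 176)*(1/47818) = 12545*(1/47818) = 12545/47818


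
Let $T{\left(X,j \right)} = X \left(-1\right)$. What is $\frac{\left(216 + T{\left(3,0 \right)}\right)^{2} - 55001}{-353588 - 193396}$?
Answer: $\frac{1204}{68373} \approx 0.017609$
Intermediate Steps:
$T{\left(X,j \right)} = - X$
$\frac{\left(216 + T{\left(3,0 \right)}\right)^{2} - 55001}{-353588 - 193396} = \frac{\left(216 - 3\right)^{2} - 55001}{-353588 - 193396} = \frac{\left(216 - 3\right)^{2} - 55001}{-546984} = \left(213^{2} - 55001\right) \left(- \frac{1}{546984}\right) = \left(45369 - 55001\right) \left(- \frac{1}{546984}\right) = \left(-9632\right) \left(- \frac{1}{546984}\right) = \frac{1204}{68373}$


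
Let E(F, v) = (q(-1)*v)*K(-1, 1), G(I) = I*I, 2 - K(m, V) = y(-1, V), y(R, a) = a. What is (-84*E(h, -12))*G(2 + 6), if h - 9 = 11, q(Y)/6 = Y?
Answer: -387072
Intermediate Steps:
q(Y) = 6*Y
K(m, V) = 2 - V
h = 20 (h = 9 + 11 = 20)
G(I) = I**2
E(F, v) = -6*v (E(F, v) = ((6*(-1))*v)*(2 - 1*1) = (-6*v)*(2 - 1) = -6*v*1 = -6*v)
(-84*E(h, -12))*G(2 + 6) = (-(-504)*(-12))*(2 + 6)**2 = -84*72*8**2 = -6048*64 = -387072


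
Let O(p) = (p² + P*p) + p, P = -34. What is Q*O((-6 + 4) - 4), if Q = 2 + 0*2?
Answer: 468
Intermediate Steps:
O(p) = p² - 33*p (O(p) = (p² - 34*p) + p = p² - 33*p)
Q = 2 (Q = 2 + 0 = 2)
Q*O((-6 + 4) - 4) = 2*(((-6 + 4) - 4)*(-33 + ((-6 + 4) - 4))) = 2*((-2 - 4)*(-33 + (-2 - 4))) = 2*(-6*(-33 - 6)) = 2*(-6*(-39)) = 2*234 = 468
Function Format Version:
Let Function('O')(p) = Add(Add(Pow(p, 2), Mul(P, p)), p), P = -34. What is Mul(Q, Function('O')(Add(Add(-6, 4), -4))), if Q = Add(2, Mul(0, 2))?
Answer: 468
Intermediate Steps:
Function('O')(p) = Add(Pow(p, 2), Mul(-33, p)) (Function('O')(p) = Add(Add(Pow(p, 2), Mul(-34, p)), p) = Add(Pow(p, 2), Mul(-33, p)))
Q = 2 (Q = Add(2, 0) = 2)
Mul(Q, Function('O')(Add(Add(-6, 4), -4))) = Mul(2, Mul(Add(Add(-6, 4), -4), Add(-33, Add(Add(-6, 4), -4)))) = Mul(2, Mul(Add(-2, -4), Add(-33, Add(-2, -4)))) = Mul(2, Mul(-6, Add(-33, -6))) = Mul(2, Mul(-6, -39)) = Mul(2, 234) = 468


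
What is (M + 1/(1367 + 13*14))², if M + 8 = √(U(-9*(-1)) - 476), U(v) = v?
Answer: (12391 - 1549*I*√467)²/2399401 ≈ -403.01 - 345.73*I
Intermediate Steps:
M = -8 + I*√467 (M = -8 + √(-9*(-1) - 476) = -8 + √(9 - 476) = -8 + √(-467) = -8 + I*√467 ≈ -8.0 + 21.61*I)
(M + 1/(1367 + 13*14))² = ((-8 + I*√467) + 1/(1367 + 13*14))² = ((-8 + I*√467) + 1/(1367 + 182))² = ((-8 + I*√467) + 1/1549)² = (-12391/1549 + I*√467)²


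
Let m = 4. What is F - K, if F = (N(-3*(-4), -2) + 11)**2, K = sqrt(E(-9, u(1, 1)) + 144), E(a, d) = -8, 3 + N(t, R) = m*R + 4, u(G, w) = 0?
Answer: 16 - 2*sqrt(34) ≈ 4.3381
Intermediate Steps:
N(t, R) = 1 + 4*R (N(t, R) = -3 + (4*R + 4) = -3 + (4 + 4*R) = 1 + 4*R)
K = 2*sqrt(34) (K = sqrt(-8 + 144) = sqrt(136) = 2*sqrt(34) ≈ 11.662)
F = 16 (F = ((1 + 4*(-2)) + 11)**2 = ((1 - 8) + 11)**2 = (-7 + 11)**2 = 4**2 = 16)
F - K = 16 - 2*sqrt(34)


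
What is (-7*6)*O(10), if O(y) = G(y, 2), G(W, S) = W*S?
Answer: -840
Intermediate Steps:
G(W, S) = S*W
O(y) = 2*y
(-7*6)*O(10) = (-7*6)*(2*10) = -42*20 = -840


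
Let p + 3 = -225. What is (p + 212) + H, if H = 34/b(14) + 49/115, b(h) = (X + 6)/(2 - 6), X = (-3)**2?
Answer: -8501/345 ≈ -24.641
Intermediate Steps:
p = -228 (p = -3 - 225 = -228)
X = 9
b(h) = -15/4 (b(h) = (9 + 6)/(2 - 6) = 15/(-4) = 15*(-1/4) = -15/4)
H = -2981/345 (H = 34/(-15/4) + 49/115 = 34*(-4/15) + 49*(1/115) = -136/15 + 49/115 = -2981/345 ≈ -8.6406)
(p + 212) + H = (-228 + 212) - 2981/345 = -16 - 2981/345 = -8501/345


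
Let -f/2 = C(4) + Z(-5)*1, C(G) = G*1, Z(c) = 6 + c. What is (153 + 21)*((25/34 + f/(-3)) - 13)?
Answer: -26419/17 ≈ -1554.1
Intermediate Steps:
C(G) = G
f = -10 (f = -2*(4 + (6 - 5)*1) = -2*(4 + 1*1) = -2*(4 + 1) = -2*5 = -10)
(153 + 21)*((25/34 + f/(-3)) - 13) = (153 + 21)*((25/34 - 10/(-3)) - 13) = 174*((25*(1/34) - 10*(-⅓)) - 13) = 174*((25/34 + 10/3) - 13) = 174*(415/102 - 13) = 174*(-911/102) = -26419/17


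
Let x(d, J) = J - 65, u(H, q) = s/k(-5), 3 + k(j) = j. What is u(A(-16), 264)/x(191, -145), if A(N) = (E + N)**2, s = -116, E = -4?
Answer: -29/420 ≈ -0.069048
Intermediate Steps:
k(j) = -3 + j
A(N) = (-4 + N)**2
u(H, q) = 29/2 (u(H, q) = -116/(-3 - 5) = -116/(-8) = -116*(-1/8) = 29/2)
x(d, J) = -65 + J
u(A(-16), 264)/x(191, -145) = 29/(2*(-65 - 145)) = (29/2)/(-210) = (29/2)*(-1/210) = -29/420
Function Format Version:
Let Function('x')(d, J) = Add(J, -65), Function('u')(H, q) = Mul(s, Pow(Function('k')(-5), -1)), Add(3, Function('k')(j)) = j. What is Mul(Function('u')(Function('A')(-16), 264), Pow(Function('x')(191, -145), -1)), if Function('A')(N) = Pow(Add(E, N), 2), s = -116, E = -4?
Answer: Rational(-29, 420) ≈ -0.069048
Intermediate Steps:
Function('k')(j) = Add(-3, j)
Function('A')(N) = Pow(Add(-4, N), 2)
Function('u')(H, q) = Rational(29, 2) (Function('u')(H, q) = Mul(-116, Pow(Add(-3, -5), -1)) = Mul(-116, Pow(-8, -1)) = Mul(-116, Rational(-1, 8)) = Rational(29, 2))
Function('x')(d, J) = Add(-65, J)
Mul(Function('u')(Function('A')(-16), 264), Pow(Function('x')(191, -145), -1)) = Mul(Rational(29, 2), Pow(Add(-65, -145), -1)) = Mul(Rational(29, 2), Pow(-210, -1)) = Mul(Rational(29, 2), Rational(-1, 210)) = Rational(-29, 420)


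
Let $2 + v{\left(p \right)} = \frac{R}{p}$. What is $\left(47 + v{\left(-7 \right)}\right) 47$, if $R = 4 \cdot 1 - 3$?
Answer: $\frac{14758}{7} \approx 2108.3$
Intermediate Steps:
$R = 1$ ($R = 4 - 3 = 1$)
$v{\left(p \right)} = -2 + \frac{1}{p}$ ($v{\left(p \right)} = -2 + 1 \frac{1}{p} = -2 + \frac{1}{p}$)
$\left(47 + v{\left(-7 \right)}\right) 47 = \left(47 - \left(2 - \frac{1}{-7}\right)\right) 47 = \left(47 - \frac{15}{7}\right) 47 = \frac{314}{7} \cdot 47 = \frac{14758}{7}$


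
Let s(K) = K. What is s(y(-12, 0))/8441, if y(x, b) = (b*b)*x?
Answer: 0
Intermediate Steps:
y(x, b) = x*b² (y(x, b) = b²*x = x*b²)
s(y(-12, 0))/8441 = -12*0²/8441 = -12*0*(1/8441) = 0*(1/8441) = 0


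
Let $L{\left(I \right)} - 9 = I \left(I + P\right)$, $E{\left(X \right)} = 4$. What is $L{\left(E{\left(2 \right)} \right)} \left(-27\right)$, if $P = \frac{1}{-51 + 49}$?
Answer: $-621$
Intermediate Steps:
$P = - \frac{1}{2}$ ($P = \frac{1}{-2} = - \frac{1}{2} \approx -0.5$)
$L{\left(I \right)} = 9 + I \left(- \frac{1}{2} + I\right)$ ($L{\left(I \right)} = 9 + I \left(I - \frac{1}{2}\right) = 9 + I \left(- \frac{1}{2} + I\right)$)
$L{\left(E{\left(2 \right)} \right)} \left(-27\right) = \left(9 + 4^{2} - 2\right) \left(-27\right) = \left(9 + 16 - 2\right) \left(-27\right) = 23 \left(-27\right) = -621$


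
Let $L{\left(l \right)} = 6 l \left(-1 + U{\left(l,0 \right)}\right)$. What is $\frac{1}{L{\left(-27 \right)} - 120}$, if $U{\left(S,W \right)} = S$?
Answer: $\frac{1}{4416} \approx 0.00022645$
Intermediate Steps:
$L{\left(l \right)} = 6 l \left(-1 + l\right)$
$\frac{1}{L{\left(-27 \right)} - 120} = \frac{1}{6 \left(-27\right) \left(-1 - 27\right) - 120} = \frac{1}{6 \left(-27\right) \left(-28\right) - 120} = \frac{1}{4536 - 120} = \frac{1}{4416}$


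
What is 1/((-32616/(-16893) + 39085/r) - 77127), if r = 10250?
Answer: -3847850/296751025241 ≈ -1.2967e-5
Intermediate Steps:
1/((-32616/(-16893) + 39085/r) - 77127) = 1/((-32616/(-16893) + 39085/10250) - 77127) = 1/((-32616*(-1/16893) + 39085*(1/10250)) - 77127) = 1/((3624/1877 + 7817/2050) - 77127) = 1/(22101709/3847850 - 77127) = 1/(-296751025241/3847850) = -3847850/296751025241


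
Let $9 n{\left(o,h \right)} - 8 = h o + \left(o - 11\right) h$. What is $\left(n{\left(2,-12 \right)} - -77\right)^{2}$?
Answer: $\frac{616225}{81} \approx 7607.7$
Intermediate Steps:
$n{\left(o,h \right)} = \frac{8}{9} + \frac{h o}{9} + \frac{h \left(-11 + o\right)}{9}$ ($n{\left(o,h \right)} = \frac{8}{9} + \frac{h o + \left(o - 11\right) h}{9} = \frac{8}{9} + \frac{h o + \left(-11 + o\right) h}{9} = \frac{8}{9} + \frac{h o + h \left(-11 + o\right)}{9} = \frac{8}{9} + \left(\frac{h o}{9} + \frac{h \left(-11 + o\right)}{9}\right) = \frac{8}{9} + \frac{h o}{9} + \frac{h \left(-11 + o\right)}{9}$)
$\left(n{\left(2,-12 \right)} - -77\right)^{2} = \left(\left(\frac{8}{9} - - \frac{44}{3} + \frac{2}{9} \left(-12\right) 2\right) - -77\right)^{2} = \left(\left(\frac{8}{9} + \frac{44}{3} - \frac{16}{3}\right) + 77\right)^{2} = \left(\frac{92}{9} + 77\right)^{2} = \left(\frac{785}{9}\right)^{2} = \frac{616225}{81}$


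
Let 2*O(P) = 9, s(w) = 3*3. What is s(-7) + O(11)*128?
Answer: 585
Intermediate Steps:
s(w) = 9
O(P) = 9/2 (O(P) = (½)*9 = 9/2)
s(-7) + O(11)*128 = 9 + (9/2)*128 = 9 + 576 = 585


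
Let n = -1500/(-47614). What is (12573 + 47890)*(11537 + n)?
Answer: 16606895096467/23807 ≈ 6.9756e+8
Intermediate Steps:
n = 750/23807 (n = -1500*(-1/47614) = 750/23807 ≈ 0.031503)
(12573 + 47890)*(11537 + n) = (12573 + 47890)*(11537 + 750/23807) = 60463*(274662109/23807) = 16606895096467/23807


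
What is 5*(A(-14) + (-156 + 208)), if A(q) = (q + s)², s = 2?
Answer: 980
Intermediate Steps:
A(q) = (2 + q)² (A(q) = (q + 2)² = (2 + q)²)
5*(A(-14) + (-156 + 208)) = 5*((2 - 14)² + (-156 + 208)) = 5*((-12)² + 52) = 5*(144 + 52) = 5*196 = 980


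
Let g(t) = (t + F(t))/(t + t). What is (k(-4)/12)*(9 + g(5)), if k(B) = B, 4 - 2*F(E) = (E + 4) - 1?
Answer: -31/10 ≈ -3.1000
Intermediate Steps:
F(E) = ½ - E/2 (F(E) = 2 - ((E + 4) - 1)/2 = 2 - ((4 + E) - 1)/2 = 2 - (3 + E)/2 = 2 + (-3/2 - E/2) = ½ - E/2)
g(t) = (½ + t/2)/(2*t) (g(t) = (t + (½ - t/2))/(t + t) = (½ + t/2)/((2*t)) = (½ + t/2)*(1/(2*t)) = (½ + t/2)/(2*t))
(k(-4)/12)*(9 + g(5)) = (-4/12)*(9 + (¼)*(1 + 5)/5) = (-4*1/12)*(9 + (¼)*(⅕)*6) = -(9 + 3/10)/3 = -⅓*93/10 = -31/10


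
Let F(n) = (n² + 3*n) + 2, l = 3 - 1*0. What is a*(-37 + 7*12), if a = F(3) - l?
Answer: 799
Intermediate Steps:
l = 3 (l = 3 + 0 = 3)
F(n) = 2 + n² + 3*n
a = 17 (a = (2 + 3² + 3*3) - 1*3 = (2 + 9 + 9) - 3 = 20 - 3 = 17)
a*(-37 + 7*12) = 17*(-37 + 7*12) = 17*(-37 + 84) = 17*47 = 799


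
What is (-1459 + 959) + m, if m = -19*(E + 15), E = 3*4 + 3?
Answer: -1070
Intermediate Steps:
E = 15 (E = 12 + 3 = 15)
m = -570 (m = -19*(15 + 15) = -19*30 = -570)
(-1459 + 959) + m = (-1459 + 959) - 570 = -500 - 570 = -1070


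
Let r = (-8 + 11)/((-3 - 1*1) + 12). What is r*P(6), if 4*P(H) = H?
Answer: 9/16 ≈ 0.56250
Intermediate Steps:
P(H) = H/4
r = 3/8 (r = 3/((-3 - 1) + 12) = 3/(-4 + 12) = 3/8 ≈ 0.37500)
r*P(6) = 3*((1/4)*6)/8 = (3/8)*(3/2) = 9/16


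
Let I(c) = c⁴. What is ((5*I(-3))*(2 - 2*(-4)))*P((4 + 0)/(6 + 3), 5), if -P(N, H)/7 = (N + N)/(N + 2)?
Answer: -113400/11 ≈ -10309.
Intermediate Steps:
P(N, H) = -14*N/(2 + N) (P(N, H) = -7*(N + N)/(N + 2) = -7*2*N/(2 + N) = -14*N/(2 + N))
((5*I(-3))*(2 - 2*(-4)))*P((4 + 0)/(6 + 3), 5) = ((5*(-3)⁴)*(2 - 2*(-4)))*(-14*(4 + 0)/(6 + 3)/(2 + (4 + 0)/(6 + 3))) = ((5*81)*(2 + 8))*(-14*4/9/(2 + 4/9)) = (405*10)*(-14*4*(⅑)/(2 + 4*(⅑))) = 4050*(-14*4/9/(2 + 4/9)) = 4050*(-14*4/9/22/9) = 4050*(-14*4/9*9/22) = 4050*(-28/11) = -113400/11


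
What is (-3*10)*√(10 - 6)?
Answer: -60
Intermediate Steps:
(-3*10)*√(10 - 6) = -30*√4 = -30*2 = -60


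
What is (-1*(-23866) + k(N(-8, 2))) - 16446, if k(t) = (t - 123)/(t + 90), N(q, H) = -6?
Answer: 207717/28 ≈ 7418.5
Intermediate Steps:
k(t) = (-123 + t)/(90 + t)
(-1*(-23866) + k(N(-8, 2))) - 16446 = (-1*(-23866) + (-123 - 6)/(90 - 6)) - 16446 = (23866 - 129/84) - 16446 = (23866 + (1/84)*(-129)) - 16446 = (23866 - 43/28) - 16446 = 668205/28 - 16446 = 207717/28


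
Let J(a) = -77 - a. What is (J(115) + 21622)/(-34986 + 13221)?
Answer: -4286/4353 ≈ -0.98461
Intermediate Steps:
(J(115) + 21622)/(-34986 + 13221) = ((-77 - 1*115) + 21622)/(-34986 + 13221) = ((-77 - 115) + 21622)/(-21765) = (-192 + 21622)*(-1/21765) = 21430*(-1/21765) = -4286/4353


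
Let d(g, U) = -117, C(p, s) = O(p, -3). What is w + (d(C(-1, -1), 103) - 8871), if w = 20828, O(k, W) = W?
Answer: 11840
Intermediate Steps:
C(p, s) = -3
w + (d(C(-1, -1), 103) - 8871) = 20828 + (-117 - 8871) = 20828 - 8988 = 11840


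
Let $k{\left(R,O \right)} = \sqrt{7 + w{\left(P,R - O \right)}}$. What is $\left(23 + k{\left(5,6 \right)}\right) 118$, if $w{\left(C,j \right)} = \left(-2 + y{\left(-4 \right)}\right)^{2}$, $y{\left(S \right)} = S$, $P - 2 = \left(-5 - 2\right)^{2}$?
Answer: $2714 + 118 \sqrt{43} \approx 3487.8$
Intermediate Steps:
$P = 51$ ($P = 2 + \left(-5 - 2\right)^{2} = 2 + \left(-7\right)^{2} = 2 + 49 = 51$)
$w{\left(C,j \right)} = 36$ ($w{\left(C,j \right)} = \left(-2 - 4\right)^{2} = \left(-6\right)^{2} = 36$)
$k{\left(R,O \right)} = \sqrt{43}$ ($k{\left(R,O \right)} = \sqrt{7 + 36} = \sqrt{43}$)
$\left(23 + k{\left(5,6 \right)}\right) 118 = \left(23 + \sqrt{43}\right) 118 = 2714 + 118 \sqrt{43}$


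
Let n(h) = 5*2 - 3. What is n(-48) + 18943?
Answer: 18950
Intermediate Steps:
n(h) = 7 (n(h) = 10 - 3 = 7)
n(-48) + 18943 = 7 + 18943 = 18950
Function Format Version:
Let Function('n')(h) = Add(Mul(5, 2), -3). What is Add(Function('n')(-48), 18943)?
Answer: 18950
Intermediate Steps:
Function('n')(h) = 7 (Function('n')(h) = Add(10, -3) = 7)
Add(Function('n')(-48), 18943) = Add(7, 18943) = 18950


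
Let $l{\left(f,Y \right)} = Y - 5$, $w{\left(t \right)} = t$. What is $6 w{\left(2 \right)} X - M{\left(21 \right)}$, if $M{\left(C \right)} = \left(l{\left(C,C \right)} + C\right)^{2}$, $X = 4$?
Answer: $-1321$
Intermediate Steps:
$l{\left(f,Y \right)} = -5 + Y$ ($l{\left(f,Y \right)} = Y - 5 = -5 + Y$)
$M{\left(C \right)} = \left(-5 + 2 C\right)^{2}$ ($M{\left(C \right)} = \left(\left(-5 + C\right) + C\right)^{2} = \left(-5 + 2 C\right)^{2}$)
$6 w{\left(2 \right)} X - M{\left(21 \right)} = 6 \cdot 2 \cdot 4 - \left(-5 + 2 \cdot 21\right)^{2} = 12 \cdot 4 - \left(-5 + 42\right)^{2} = 48 - 37^{2} = 48 - 1369 = -1321$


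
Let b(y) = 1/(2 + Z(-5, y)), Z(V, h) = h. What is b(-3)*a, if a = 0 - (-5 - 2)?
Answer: -7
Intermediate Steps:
a = 7 (a = 0 - 1*(-7) = 0 + 7 = 7)
b(y) = 1/(2 + y)
b(-3)*a = 7/(2 - 3) = 7/(-1) = -1*7 = -7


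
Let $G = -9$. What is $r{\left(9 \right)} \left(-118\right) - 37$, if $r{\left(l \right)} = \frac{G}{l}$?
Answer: $81$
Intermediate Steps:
$r{\left(l \right)} = - \frac{9}{l}$
$r{\left(9 \right)} \left(-118\right) - 37 = - \frac{9}{9} \left(-118\right) - 37 = \left(-9\right) \frac{1}{9} \left(-118\right) - 37 = \left(-1\right) \left(-118\right) - 37 = 118 - 37 = 81$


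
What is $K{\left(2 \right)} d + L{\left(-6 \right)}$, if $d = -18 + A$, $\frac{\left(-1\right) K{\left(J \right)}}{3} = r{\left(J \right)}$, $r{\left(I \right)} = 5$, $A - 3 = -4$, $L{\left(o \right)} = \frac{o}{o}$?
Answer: $286$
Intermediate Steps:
$L{\left(o \right)} = 1$
$A = -1$ ($A = 3 - 4 = -1$)
$K{\left(J \right)} = -15$ ($K{\left(J \right)} = \left(-3\right) 5 = -15$)
$d = -19$ ($d = -18 - 1 = -19$)
$K{\left(2 \right)} d + L{\left(-6 \right)} = \left(-15\right) \left(-19\right) + 1 = 285 + 1 = 286$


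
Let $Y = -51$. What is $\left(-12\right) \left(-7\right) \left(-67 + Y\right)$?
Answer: $-9912$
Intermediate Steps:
$\left(-12\right) \left(-7\right) \left(-67 + Y\right) = \left(-12\right) \left(-7\right) \left(-67 - 51\right) = 84 \left(-118\right) = -9912$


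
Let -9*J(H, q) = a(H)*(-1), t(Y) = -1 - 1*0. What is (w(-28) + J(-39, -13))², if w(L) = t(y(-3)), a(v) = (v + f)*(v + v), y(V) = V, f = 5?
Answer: 776161/9 ≈ 86240.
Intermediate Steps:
t(Y) = -1 (t(Y) = -1 + 0 = -1)
a(v) = 2*v*(5 + v) (a(v) = (v + 5)*(v + v) = (5 + v)*(2*v) = 2*v*(5 + v))
J(H, q) = 2*H*(5 + H)/9 (J(H, q) = -2*H*(5 + H)*(-1)/9 = -(-2)*H*(5 + H)/9 = 2*H*(5 + H)/9)
w(L) = -1
(w(-28) + J(-39, -13))² = (-1 + (2/9)*(-39)*(5 - 39))² = (-1 + (2/9)*(-39)*(-34))² = (-1 + 884/3)² = (881/3)² = 776161/9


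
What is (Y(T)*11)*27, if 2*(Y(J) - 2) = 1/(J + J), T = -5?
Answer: 11583/20 ≈ 579.15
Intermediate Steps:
Y(J) = 2 + 1/(4*J) (Y(J) = 2 + 1/(2*(J + J)) = 2 + 1/(2*((2*J))) = 2 + (1/(2*J))/2 = 2 + 1/(4*J))
(Y(T)*11)*27 = ((2 + (¼)/(-5))*11)*27 = ((2 + (¼)*(-⅕))*11)*27 = ((2 - 1/20)*11)*27 = ((39/20)*11)*27 = (429/20)*27 = 11583/20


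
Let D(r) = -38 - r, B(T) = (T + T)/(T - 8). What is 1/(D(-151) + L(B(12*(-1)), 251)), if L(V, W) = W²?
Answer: 1/63114 ≈ 1.5844e-5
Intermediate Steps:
B(T) = 2*T/(-8 + T) (B(T) = (2*T)/(-8 + T) = 2*T/(-8 + T))
1/(D(-151) + L(B(12*(-1)), 251)) = 1/((-38 - 1*(-151)) + 251²) = 1/((-38 + 151) + 63001) = 1/(113 + 63001) = 1/63114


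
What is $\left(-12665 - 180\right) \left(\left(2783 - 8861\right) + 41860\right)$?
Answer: $-459619790$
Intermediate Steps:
$\left(-12665 - 180\right) \left(\left(2783 - 8861\right) + 41860\right) = - 12845 \left(\left(2783 - 8861\right) + 41860\right) = - 12845 \left(-6078 + 41860\right) = \left(-12845\right) 35782 = -459619790$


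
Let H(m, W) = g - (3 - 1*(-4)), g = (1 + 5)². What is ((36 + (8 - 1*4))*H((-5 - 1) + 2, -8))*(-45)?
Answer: -52200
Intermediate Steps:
g = 36 (g = 6² = 36)
H(m, W) = 29 (H(m, W) = 36 - (3 - 1*(-4)) = 36 - (3 + 4) = 36 - 1*7 = 36 - 7 = 29)
((36 + (8 - 1*4))*H((-5 - 1) + 2, -8))*(-45) = ((36 + (8 - 1*4))*29)*(-45) = ((36 + (8 - 4))*29)*(-45) = ((36 + 4)*29)*(-45) = (40*29)*(-45) = 1160*(-45) = -52200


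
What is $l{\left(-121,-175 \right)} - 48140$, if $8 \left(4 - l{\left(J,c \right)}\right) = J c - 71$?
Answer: $-50774$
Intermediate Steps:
$l{\left(J,c \right)} = \frac{103}{8} - \frac{J c}{8}$ ($l{\left(J,c \right)} = 4 - \frac{J c - 71}{8} = 4 - \frac{-71 + J c}{8} = 4 - \left(- \frac{71}{8} + \frac{J c}{8}\right) = \frac{103}{8} - \frac{J c}{8}$)
$l{\left(-121,-175 \right)} - 48140 = \left(\frac{103}{8} - \left(- \frac{121}{8}\right) \left(-175\right)\right) - 48140 = \left(\frac{103}{8} - \frac{21175}{8}\right) - 48140 = -2634 - 48140 = -50774$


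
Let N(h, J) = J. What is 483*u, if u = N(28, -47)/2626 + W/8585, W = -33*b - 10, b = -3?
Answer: -811923/223210 ≈ -3.6375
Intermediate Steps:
W = 89 (W = -33*(-3) - 10 = 99 - 10 = 89)
u = -1681/223210 (u = -47/2626 + 89/8585 = -1681/223210 ≈ -0.0075310)
483*u = 483*(-1681/223210) = -811923/223210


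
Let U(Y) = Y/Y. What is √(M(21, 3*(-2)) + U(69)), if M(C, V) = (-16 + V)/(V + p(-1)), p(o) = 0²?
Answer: √42/3 ≈ 2.1602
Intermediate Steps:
U(Y) = 1
p(o) = 0
M(C, V) = (-16 + V)/V (M(C, V) = (-16 + V)/(V + 0) = (-16 + V)/V)
√(M(21, 3*(-2)) + U(69)) = √((-16 + 3*(-2))/((3*(-2))) + 1) = √((-16 - 6)/(-6) + 1) = √(-⅙*(-22) + 1) = √(11/3 + 1) = √(14/3) = √42/3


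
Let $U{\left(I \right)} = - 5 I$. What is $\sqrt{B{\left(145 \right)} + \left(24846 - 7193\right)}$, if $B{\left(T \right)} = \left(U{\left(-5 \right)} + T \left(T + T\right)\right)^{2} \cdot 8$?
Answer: $\sqrt{14162462653} \approx 1.1901 \cdot 10^{5}$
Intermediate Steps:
$B{\left(T \right)} = 8 \left(25 + 2 T^{2}\right)^{2}$ ($B{\left(T \right)} = \left(\left(-5\right) \left(-5\right) + T \left(T + T\right)\right)^{2} \cdot 8 = \left(25 + T 2 T\right)^{2} \cdot 8 = \left(25 + 2 T^{2}\right)^{2} \cdot 8 = 8 \left(25 + 2 T^{2}\right)^{2}$)
$\sqrt{B{\left(145 \right)} + \left(24846 - 7193\right)} = \sqrt{8 \left(25 + 2 \cdot 145^{2}\right)^{2} + \left(24846 - 7193\right)} = \sqrt{8 \left(25 + 2 \cdot 21025\right)^{2} + 17653} = \sqrt{8 \left(25 + 42050\right)^{2} + 17653} = \sqrt{8 \cdot 42075^{2} + 17653} = \sqrt{8 \cdot 1770305625 + 17653} = \sqrt{14162445000 + 17653} = \sqrt{14162462653}$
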